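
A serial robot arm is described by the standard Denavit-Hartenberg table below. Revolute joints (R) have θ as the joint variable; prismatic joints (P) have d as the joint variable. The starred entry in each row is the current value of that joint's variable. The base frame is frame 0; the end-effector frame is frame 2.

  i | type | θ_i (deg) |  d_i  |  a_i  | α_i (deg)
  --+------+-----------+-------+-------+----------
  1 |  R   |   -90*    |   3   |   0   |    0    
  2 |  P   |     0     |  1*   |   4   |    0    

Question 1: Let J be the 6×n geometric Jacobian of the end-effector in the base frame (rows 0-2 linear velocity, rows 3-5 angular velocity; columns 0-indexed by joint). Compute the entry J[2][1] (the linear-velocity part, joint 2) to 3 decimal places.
prismatic axis z_1 = (0.0000,0.0000,1.0000)
J_v[:, 1] = z_1; J_ω[:, 1] = (0,0,0)
entry J[2][1] = 1.0000

1.000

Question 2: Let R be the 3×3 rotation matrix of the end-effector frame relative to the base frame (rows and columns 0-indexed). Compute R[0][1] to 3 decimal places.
1.000

End-effector y-axis (col 1 of R) = (1.0000,0.0000,0.0000)
R[0][1] = 1.0000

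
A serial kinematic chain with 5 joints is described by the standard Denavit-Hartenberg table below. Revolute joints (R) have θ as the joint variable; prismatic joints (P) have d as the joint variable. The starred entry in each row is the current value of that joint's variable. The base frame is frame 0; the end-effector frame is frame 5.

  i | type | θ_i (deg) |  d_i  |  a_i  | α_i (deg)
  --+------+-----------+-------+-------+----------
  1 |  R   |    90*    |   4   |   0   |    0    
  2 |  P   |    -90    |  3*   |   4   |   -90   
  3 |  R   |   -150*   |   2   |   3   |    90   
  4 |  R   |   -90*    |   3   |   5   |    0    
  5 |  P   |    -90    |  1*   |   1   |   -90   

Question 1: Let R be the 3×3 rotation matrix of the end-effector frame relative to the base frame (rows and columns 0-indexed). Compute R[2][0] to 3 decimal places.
End-effector x-axis (col 0 of R) = (0.8660,-0.0000,-0.5000)
R[2][0] = -0.5000

-0.500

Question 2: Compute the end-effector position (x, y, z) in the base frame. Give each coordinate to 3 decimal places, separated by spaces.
after link 1: o_1 = (0.0000, 0.0000, 4.0000)
after link 2: o_2 = (4.0000, 0.0000, 7.0000)
after link 3: o_3 = (1.4019, 2.0000, 8.5000)
after link 4: o_4 = (-0.0981, -3.0000, 5.9019)
after link 5: o_5 = (0.2679, -3.0000, 4.5359)

0.268 -3.000 4.536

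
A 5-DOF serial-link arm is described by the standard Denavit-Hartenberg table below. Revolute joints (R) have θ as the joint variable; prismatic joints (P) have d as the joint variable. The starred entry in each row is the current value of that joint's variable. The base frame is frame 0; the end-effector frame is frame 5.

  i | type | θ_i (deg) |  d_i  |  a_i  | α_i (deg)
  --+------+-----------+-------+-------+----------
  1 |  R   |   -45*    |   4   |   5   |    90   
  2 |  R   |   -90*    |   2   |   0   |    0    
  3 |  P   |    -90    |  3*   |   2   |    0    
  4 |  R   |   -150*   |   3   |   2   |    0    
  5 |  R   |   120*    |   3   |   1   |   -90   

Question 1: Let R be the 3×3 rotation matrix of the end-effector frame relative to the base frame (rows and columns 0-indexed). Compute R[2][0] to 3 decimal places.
End-effector x-axis (col 0 of R) = (-0.6124,0.6124,0.5000)
R[2][0] = 0.5000

0.500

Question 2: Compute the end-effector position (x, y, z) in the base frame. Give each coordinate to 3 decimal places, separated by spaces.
after link 1: o_1 = (3.5355, -3.5355, 4.0000)
after link 2: o_2 = (2.1213, -4.9497, 4.0000)
after link 3: o_3 = (-1.4142, -5.6569, 4.0000)
after link 4: o_4 = (-2.3108, -9.0029, 5.0000)
after link 5: o_5 = (-5.0445, -10.5119, 5.5000)

-5.044 -10.512 5.500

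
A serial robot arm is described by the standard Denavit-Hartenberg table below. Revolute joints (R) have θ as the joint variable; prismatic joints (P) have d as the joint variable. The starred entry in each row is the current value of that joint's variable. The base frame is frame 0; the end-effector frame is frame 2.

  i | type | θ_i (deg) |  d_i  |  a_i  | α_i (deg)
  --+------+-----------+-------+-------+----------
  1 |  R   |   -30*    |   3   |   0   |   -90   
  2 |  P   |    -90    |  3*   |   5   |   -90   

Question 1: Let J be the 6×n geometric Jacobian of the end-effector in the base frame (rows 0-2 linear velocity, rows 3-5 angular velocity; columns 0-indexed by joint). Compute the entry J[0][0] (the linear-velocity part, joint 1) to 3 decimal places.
-2.598

axis z_0 = ẑ; lever o_n−o_0 = (1.5000,2.5981,8.0000)
cross product → J_v[:, 0] = (-2.5981,1.5000,0.0000)
J_ω[:, 0] = z_0
entry J[0][0] = -2.5981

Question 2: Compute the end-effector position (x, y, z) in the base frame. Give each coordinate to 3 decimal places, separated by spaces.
after link 1: o_1 = (0.0000, 0.0000, 3.0000)
after link 2: o_2 = (1.5000, 2.5981, 8.0000)

1.500 2.598 8.000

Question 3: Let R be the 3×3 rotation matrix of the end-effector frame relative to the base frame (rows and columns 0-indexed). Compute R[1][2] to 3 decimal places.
End-effector z-axis (col 2 of R) = (0.8660,-0.5000,-0.0000)
R[1][2] = -0.5000

-0.500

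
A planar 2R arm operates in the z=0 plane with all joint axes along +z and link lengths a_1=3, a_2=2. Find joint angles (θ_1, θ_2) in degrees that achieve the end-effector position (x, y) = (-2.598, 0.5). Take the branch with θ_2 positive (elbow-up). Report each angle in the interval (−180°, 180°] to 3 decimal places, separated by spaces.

cos θ_2 = (6.9996−3²−2²)/(2·3·2) = -0.5000; θ_2 = 120.0022° (elbow-up)
β = atan2(0.5000,-2.5980) = 169.1063°; ψ = atan2(1.7320,1.9999) = 40.8937°
θ_1 = β − ψ = 128.2126°

128.213 120.002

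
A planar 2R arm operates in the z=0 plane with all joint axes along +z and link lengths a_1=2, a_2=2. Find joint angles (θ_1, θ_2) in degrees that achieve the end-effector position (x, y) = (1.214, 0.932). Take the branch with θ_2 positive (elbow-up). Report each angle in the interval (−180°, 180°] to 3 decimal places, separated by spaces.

-29.990 135.007

cos θ_2 = (2.3424−2²−2²)/(2·2·2) = -0.7072; θ_2 = 135.0074° (elbow-up)
β = atan2(0.9320,1.2140) = 37.5138°; ψ = atan2(1.4140,0.5856) = 67.5037°
θ_1 = β − ψ = -29.9899°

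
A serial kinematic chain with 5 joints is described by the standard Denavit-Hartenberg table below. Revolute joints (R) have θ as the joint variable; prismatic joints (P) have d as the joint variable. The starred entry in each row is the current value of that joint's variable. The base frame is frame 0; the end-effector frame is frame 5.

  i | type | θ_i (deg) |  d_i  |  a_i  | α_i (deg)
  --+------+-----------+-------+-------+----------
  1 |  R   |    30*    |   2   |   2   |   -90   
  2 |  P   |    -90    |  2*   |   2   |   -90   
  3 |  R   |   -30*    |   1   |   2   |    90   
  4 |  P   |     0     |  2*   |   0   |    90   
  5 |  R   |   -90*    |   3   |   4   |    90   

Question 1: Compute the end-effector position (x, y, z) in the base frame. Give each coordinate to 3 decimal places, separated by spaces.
-0.634 1.098 6.732

after link 1: o_1 = (1.7321, 1.0000, 2.0000)
after link 2: o_2 = (0.7321, 2.7321, 4.0000)
after link 3: o_3 = (1.0981, 4.0981, 5.7321)
after link 4: o_4 = (0.2321, 5.5981, 4.7321)
after link 5: o_5 = (-0.6340, 1.0981, 6.7321)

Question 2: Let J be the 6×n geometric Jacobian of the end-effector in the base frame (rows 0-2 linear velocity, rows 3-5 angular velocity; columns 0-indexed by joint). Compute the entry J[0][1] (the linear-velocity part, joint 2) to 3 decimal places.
prismatic axis z_1 = (-0.5000,0.8660,0.0000)
J_v[:, 1] = z_1; J_ω[:, 1] = (0,0,0)
entry J[0][1] = -0.5000

-0.500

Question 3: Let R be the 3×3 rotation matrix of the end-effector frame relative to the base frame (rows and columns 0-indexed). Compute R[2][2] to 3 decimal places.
-0.866

End-effector z-axis (col 2 of R) = (0.2500,-0.4330,-0.8660)
R[2][2] = -0.8660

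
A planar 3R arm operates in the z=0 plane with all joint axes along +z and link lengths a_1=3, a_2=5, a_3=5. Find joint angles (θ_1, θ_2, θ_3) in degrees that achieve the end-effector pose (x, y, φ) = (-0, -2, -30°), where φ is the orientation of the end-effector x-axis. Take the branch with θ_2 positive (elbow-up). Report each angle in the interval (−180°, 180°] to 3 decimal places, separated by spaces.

wrist centre = target − a_3·(cos φ, sin φ) = (-4.3301, 0.5000)
cos θ_2 = (19.0000−3²−5²)/(2·3·5) = -0.5000; θ_2 = 120.0000° (elbow-up)
β = atan2(0.5000,-4.3301) = 173.4132°; ψ = atan2(4.3301,0.5000) = 83.4132°
θ_1 = β − ψ = 90.0000°
θ_3 = φ − θ_1 − θ_2 = 120.0000° (wrapped to (-180°,180°])

90.000 120.000 120.000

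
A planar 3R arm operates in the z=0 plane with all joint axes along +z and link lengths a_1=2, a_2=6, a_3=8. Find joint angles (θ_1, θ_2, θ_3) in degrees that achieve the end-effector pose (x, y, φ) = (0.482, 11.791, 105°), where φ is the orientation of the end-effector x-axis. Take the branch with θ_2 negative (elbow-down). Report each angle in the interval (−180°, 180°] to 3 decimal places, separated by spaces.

wrist centre = target − a_3·(cos φ, sin φ) = (2.5526, 4.0636)
cos θ_2 = (23.0283−2²−6²)/(2·2·6) = -0.7072; θ_2 = -135.0038° (elbow-down)
β = atan2(4.0636,2.5526) = 57.8650°; ψ = atan2(-4.2424,-2.2429) = -117.8653°
θ_1 = β − ψ = 175.7302°
θ_3 = φ − θ_1 − θ_2 = 64.2736° (wrapped to (-180°,180°])

175.730 -135.004 64.274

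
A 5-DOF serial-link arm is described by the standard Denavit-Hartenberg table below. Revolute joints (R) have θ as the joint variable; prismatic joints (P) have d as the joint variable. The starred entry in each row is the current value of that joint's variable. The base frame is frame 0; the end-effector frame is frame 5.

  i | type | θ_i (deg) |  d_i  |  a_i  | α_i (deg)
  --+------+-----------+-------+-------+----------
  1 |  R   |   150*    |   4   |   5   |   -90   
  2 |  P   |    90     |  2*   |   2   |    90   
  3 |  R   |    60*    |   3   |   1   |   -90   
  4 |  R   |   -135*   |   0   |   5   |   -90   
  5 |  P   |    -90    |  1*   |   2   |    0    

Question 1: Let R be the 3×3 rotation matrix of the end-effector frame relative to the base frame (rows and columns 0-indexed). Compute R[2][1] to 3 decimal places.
End-effector y-axis (col 1 of R) = (-0.3062,0.8839,0.3536)
R[2][1] = 0.3536

0.354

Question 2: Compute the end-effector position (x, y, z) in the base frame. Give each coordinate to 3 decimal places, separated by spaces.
-11.311 4.895 4.646

after link 1: o_1 = (-4.3301, 2.5000, 4.0000)
after link 2: o_2 = (-5.3301, 0.7679, 2.0000)
after link 3: o_3 = (-8.3612, 1.5179, 1.5000)
after link 4: o_4 = (-9.8921, 5.9374, 3.2678)
after link 5: o_5 = (-11.3107, 4.8946, 4.6463)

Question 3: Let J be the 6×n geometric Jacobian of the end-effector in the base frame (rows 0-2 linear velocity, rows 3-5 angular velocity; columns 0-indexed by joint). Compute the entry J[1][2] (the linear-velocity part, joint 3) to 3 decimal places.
axis z_2 = (-0.8660,0.5000,0.0000); lever o_n−o_2 = (-5.9806,4.1266,2.6463)
cross product → J_v[:, 2] = (1.3231,2.2917,-0.5835)
J_ω[:, 2] = z_2
entry J[1][2] = 2.2917

2.292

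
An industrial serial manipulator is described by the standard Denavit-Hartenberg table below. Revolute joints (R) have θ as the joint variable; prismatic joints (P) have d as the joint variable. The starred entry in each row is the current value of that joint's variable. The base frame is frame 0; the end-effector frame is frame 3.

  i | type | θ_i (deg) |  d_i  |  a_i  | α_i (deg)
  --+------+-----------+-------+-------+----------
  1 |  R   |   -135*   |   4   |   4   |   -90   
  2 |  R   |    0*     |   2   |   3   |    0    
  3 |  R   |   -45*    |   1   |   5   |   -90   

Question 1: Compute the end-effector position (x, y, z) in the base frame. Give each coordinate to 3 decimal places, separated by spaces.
-5.328 -9.571 7.536

after link 1: o_1 = (-2.8284, -2.8284, 4.0000)
after link 2: o_2 = (-3.5355, -6.3640, 4.0000)
after link 3: o_3 = (-5.3284, -9.5711, 7.5355)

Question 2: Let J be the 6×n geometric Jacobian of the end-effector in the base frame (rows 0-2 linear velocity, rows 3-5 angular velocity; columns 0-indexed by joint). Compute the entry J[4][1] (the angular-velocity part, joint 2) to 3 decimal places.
axis z_1 = (0.7071,-0.7071,0.0000); lever o_n−o_1 = (-2.5000,-6.7426,3.5355)
cross product → J_v[:, 1] = (-2.5000,-2.5000,-6.5355)
J_ω[:, 1] = z_1
entry J[4][1] = -0.7071

-0.707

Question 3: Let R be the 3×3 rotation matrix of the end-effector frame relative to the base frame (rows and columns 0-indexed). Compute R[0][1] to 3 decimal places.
-0.707

End-effector y-axis (col 1 of R) = (-0.7071,0.7071,-0.0000)
R[0][1] = -0.7071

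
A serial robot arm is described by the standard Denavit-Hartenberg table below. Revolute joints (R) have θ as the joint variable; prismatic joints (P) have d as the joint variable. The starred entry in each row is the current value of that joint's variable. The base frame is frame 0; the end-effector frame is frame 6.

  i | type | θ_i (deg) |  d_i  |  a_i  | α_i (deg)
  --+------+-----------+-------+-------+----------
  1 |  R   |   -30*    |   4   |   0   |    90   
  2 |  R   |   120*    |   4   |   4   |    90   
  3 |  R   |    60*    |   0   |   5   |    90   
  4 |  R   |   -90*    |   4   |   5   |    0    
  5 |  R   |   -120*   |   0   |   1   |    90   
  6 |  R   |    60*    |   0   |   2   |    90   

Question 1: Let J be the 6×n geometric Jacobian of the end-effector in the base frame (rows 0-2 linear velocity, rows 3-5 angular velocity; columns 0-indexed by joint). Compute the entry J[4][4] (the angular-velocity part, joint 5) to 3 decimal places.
0.650

axis z_4 = (-0.1250,0.6495,0.7500); lever o_n−o_4 = (1.6585,1.7745,1.0490)
cross product → J_v[:, 4] = (-0.6495,1.3750,-1.2990)
J_ω[:, 4] = z_4
entry J[4][4] = 0.6495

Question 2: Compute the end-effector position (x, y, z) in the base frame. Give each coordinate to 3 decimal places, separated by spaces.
-9.571 0.949 11.178

after link 1: o_1 = (0.0000, 0.0000, 4.0000)
after link 2: o_2 = (-3.7321, -2.4641, 7.4641)
after link 3: o_3 = (-6.9796, -5.5891, 9.6292)
after link 4: o_4 = (-11.2296, -0.8260, 10.1292)
after link 5: o_5 = (-10.2921, -0.5012, 10.0042)
after link 6: o_6 = (-9.5712, 0.9486, 11.1782)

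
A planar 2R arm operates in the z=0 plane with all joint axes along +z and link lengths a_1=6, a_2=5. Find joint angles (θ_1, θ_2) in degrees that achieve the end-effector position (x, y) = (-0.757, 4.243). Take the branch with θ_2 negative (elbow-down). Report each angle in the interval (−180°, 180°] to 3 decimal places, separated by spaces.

155.236 -134.997

cos θ_2 = (18.5761−6²−5²)/(2·6·5) = -0.7071; θ_2 = -134.9966° (elbow-down)
β = atan2(4.2430,-0.7570) = 100.1158°; ψ = atan2(-3.5357,2.4647) = -55.1206°
θ_1 = β − ψ = 155.2364°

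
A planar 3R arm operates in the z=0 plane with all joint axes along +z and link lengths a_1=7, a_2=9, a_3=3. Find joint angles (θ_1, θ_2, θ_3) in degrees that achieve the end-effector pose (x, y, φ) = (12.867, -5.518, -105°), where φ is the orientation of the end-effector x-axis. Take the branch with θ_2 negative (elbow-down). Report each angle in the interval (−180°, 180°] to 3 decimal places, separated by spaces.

wrist centre = target − a_3·(cos φ, sin φ) = (13.6435, -2.6202)
cos θ_2 = (193.0095−7²−9²)/(2·7·9) = 0.5001; θ_2 = -59.9950° (elbow-down)
β = atan2(-2.6202,13.6435) = -10.8713°; ψ = atan2(-7.7938,11.5007) = -34.1249°
θ_1 = β − ψ = 23.2536°
θ_3 = φ − θ_1 − θ_2 = -68.2586° (wrapped to (-180°,180°])

23.254 -59.995 -68.259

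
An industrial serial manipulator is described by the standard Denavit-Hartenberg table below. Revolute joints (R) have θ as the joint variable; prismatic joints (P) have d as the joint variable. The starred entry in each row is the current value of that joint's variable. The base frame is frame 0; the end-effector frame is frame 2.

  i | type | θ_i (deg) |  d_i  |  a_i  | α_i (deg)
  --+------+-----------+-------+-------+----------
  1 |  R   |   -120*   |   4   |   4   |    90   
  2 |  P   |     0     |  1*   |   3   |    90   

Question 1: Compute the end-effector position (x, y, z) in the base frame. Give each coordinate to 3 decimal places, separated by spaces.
-4.366 -5.562 4.000

after link 1: o_1 = (-2.0000, -3.4641, 4.0000)
after link 2: o_2 = (-4.3660, -5.5622, 4.0000)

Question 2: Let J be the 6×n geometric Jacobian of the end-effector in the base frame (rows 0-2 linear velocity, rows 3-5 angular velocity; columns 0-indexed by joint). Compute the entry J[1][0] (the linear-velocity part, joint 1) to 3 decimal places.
-4.366

axis z_0 = ẑ; lever o_n−o_0 = (-4.3660,-5.5622,4.0000)
cross product → J_v[:, 0] = (5.5622,-4.3660,0.0000)
J_ω[:, 0] = z_0
entry J[1][0] = -4.3660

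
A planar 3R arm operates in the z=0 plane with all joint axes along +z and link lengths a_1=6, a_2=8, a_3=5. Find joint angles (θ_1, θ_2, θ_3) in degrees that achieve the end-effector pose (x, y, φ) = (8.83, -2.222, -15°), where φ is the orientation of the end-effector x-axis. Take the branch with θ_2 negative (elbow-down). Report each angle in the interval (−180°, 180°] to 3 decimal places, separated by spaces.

wrist centre = target − a_3·(cos φ, sin φ) = (4.0004, -0.9279)
cos θ_2 = (16.8640−6²−8²)/(2·6·8) = -0.8660; θ_2 = -149.9971° (elbow-down)
β = atan2(-0.9279,4.0004) = -13.0591°; ψ = atan2(-4.0003,-0.9280) = -103.0605°
θ_1 = β − ψ = 90.0014°
θ_3 = φ − θ_1 − θ_2 = 44.9957° (wrapped to (-180°,180°])

90.001 -149.997 44.996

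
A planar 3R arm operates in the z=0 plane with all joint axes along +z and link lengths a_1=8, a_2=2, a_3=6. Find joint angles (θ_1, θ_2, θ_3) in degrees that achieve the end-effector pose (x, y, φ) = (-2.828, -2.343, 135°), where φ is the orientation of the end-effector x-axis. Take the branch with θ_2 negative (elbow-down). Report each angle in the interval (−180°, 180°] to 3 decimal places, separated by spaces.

wrist centre = target − a_3·(cos φ, sin φ) = (1.4146, -6.5856)
cos θ_2 = (45.3719−8²−2²)/(2·8·2) = -0.7071; θ_2 = -135.0018° (elbow-down)
β = atan2(-6.5856,1.4146) = -77.8767°; ψ = atan2(-1.4142,6.5857) = -12.1192°
θ_1 = β − ψ = -65.7575°
θ_3 = φ − θ_1 − θ_2 = -24.2407° (wrapped to (-180°,180°])

-65.757 -135.002 -24.241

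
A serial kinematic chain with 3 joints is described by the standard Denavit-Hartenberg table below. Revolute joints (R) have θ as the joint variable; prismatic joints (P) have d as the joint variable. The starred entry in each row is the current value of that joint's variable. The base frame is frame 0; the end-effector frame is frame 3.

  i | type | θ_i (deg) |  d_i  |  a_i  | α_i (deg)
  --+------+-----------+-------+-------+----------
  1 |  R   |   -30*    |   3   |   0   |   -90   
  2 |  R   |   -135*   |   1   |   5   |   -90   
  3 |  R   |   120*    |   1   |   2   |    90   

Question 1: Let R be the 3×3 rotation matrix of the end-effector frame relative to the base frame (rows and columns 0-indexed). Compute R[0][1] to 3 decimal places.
End-effector y-axis (col 1 of R) = (0.6124,-0.3536,0.7071)
R[0][1] = 0.6124

0.612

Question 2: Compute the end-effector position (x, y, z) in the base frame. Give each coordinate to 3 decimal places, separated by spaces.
-2.203 0.427 6.536

after link 1: o_1 = (0.0000, 0.0000, 3.0000)
after link 2: o_2 = (-2.5619, 2.6338, 6.5355)
after link 3: o_3 = (-2.2031, 0.4267, 6.5355)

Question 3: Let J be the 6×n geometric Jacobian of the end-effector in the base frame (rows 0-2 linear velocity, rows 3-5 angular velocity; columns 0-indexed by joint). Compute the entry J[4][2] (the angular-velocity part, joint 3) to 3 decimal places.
axis z_2 = (0.6124,-0.3536,0.7071); lever o_n−o_2 = (0.3587,-2.2071,0.0000)
cross product → J_v[:, 2] = (1.5607,0.2537,-1.2247)
J_ω[:, 2] = z_2
entry J[4][2] = -0.3536

-0.354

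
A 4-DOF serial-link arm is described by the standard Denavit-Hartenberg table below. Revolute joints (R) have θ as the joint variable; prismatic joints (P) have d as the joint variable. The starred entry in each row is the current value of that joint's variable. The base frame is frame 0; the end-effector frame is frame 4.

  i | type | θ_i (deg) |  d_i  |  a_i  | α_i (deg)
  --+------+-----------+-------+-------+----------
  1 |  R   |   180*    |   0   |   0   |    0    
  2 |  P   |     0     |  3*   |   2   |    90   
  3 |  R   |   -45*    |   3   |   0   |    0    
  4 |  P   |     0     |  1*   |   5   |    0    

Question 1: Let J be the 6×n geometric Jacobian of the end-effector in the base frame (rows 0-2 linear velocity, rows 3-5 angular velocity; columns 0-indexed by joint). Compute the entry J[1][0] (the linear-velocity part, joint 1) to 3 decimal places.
-5.536

axis z_0 = ẑ; lever o_n−o_0 = (-5.5355,4.0000,-0.5355)
cross product → J_v[:, 0] = (-4.0000,-5.5355,0.0000)
J_ω[:, 0] = z_0
entry J[1][0] = -5.5355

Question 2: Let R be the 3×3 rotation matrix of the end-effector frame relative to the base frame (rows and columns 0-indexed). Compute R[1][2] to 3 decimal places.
End-effector z-axis (col 2 of R) = (0.0000,1.0000,0.0000)
R[1][2] = 1.0000

1.000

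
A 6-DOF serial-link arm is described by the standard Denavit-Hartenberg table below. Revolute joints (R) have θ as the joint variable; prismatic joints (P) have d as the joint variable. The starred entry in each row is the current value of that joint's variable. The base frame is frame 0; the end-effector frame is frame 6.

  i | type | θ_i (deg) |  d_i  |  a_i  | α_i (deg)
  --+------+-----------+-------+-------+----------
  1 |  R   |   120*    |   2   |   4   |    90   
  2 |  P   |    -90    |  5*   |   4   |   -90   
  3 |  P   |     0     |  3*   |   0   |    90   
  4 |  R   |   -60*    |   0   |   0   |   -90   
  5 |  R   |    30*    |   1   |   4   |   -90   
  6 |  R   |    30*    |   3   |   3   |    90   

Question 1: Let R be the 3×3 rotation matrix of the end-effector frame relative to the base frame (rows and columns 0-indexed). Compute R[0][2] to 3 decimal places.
End-effector z-axis (col 2 of R) = (-0.2455,-0.0748,-0.9665)
R[0][2] = -0.2455

-0.246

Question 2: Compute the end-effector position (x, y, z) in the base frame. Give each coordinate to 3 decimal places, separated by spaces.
after link 1: o_1 = (-2.0000, 3.4641, 2.0000)
after link 2: o_2 = (2.3301, 5.9641, -2.0000)
after link 3: o_3 = (0.8301, 8.5622, -2.0000)
after link 4: o_4 = (0.8301, 8.5622, -2.0000)
after link 5: o_5 = (0.3481, 5.3971, -4.5981)
after link 6: o_6 = (-2.3272, 2.2365, -3.6740)

-2.327 2.237 -3.674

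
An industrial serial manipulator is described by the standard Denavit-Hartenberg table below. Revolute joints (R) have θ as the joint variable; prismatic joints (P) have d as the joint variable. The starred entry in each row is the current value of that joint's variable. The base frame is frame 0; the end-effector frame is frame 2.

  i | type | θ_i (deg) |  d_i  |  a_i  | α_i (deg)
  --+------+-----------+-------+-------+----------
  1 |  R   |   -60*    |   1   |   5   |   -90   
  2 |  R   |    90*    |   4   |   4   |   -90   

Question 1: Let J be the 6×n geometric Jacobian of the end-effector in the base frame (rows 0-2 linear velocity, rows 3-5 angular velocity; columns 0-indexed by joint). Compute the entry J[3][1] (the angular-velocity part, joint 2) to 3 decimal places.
axis z_1 = (0.8660,0.5000,0.0000); lever o_n−o_1 = (3.4641,2.0000,-4.0000)
cross product → J_v[:, 1] = (-2.0000,3.4641,-0.0000)
J_ω[:, 1] = z_1
entry J[3][1] = 0.8660

0.866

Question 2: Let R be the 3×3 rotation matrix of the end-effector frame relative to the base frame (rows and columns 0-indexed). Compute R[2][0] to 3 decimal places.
-1.000

End-effector x-axis (col 0 of R) = (0.0000,-0.0000,-1.0000)
R[2][0] = -1.0000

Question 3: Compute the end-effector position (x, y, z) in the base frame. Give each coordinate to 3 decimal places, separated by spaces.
5.964 -2.330 -3.000

after link 1: o_1 = (2.5000, -4.3301, 1.0000)
after link 2: o_2 = (5.9641, -2.3301, -3.0000)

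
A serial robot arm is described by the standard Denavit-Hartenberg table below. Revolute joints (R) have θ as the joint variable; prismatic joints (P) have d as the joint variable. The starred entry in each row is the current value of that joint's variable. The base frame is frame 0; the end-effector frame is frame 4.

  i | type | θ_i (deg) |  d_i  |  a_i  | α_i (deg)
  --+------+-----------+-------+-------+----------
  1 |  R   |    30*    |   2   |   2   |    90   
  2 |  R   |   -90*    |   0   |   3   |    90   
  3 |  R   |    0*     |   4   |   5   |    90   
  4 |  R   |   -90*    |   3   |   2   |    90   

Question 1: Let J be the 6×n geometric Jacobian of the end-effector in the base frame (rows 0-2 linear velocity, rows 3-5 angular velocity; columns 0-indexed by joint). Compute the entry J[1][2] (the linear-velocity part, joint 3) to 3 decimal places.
-4.330

axis z_2 = (-0.8660,-0.5000,-0.0000); lever o_n−o_2 = (-3.2321,1.5981,-5.0000)
cross product → J_v[:, 2] = (2.5000,-4.3301,-3.0000)
J_ω[:, 2] = z_2
entry J[1][2] = -4.3301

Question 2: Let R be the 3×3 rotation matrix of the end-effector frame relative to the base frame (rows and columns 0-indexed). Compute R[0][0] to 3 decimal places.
0.866

End-effector x-axis (col 0 of R) = (0.8660,0.5000,0.0000)
R[0][0] = 0.8660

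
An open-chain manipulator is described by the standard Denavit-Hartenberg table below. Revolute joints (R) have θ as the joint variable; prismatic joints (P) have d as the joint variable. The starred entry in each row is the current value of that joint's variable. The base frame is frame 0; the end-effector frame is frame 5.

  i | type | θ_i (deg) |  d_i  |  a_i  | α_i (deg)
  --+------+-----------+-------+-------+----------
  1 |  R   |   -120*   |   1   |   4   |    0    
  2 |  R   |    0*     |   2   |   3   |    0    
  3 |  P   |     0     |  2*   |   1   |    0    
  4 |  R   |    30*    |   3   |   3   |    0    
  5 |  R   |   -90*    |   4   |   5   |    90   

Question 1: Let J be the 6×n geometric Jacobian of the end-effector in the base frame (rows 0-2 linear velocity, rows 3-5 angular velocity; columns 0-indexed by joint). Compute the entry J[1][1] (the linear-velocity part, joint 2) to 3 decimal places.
-7.000

axis z_1 = (0.0000,0.0000,1.0000); lever o_n−o_1 = (-7.0000,-6.4641,11.0000)
cross product → J_v[:, 1] = (6.4641,-7.0000,0.0000)
J_ω[:, 1] = z_1
entry J[1][1] = -7.0000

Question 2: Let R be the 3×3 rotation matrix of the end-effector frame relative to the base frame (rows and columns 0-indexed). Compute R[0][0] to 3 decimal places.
-1.000

End-effector x-axis (col 0 of R) = (-1.0000,-0.0000,0.0000)
R[0][0] = -1.0000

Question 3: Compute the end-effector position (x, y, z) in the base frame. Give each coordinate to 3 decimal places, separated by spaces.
-9.000 -9.928 12.000

after link 1: o_1 = (-2.0000, -3.4641, 1.0000)
after link 2: o_2 = (-3.5000, -6.0622, 3.0000)
after link 3: o_3 = (-4.0000, -6.9282, 5.0000)
after link 4: o_4 = (-4.0000, -9.9282, 8.0000)
after link 5: o_5 = (-9.0000, -9.9282, 12.0000)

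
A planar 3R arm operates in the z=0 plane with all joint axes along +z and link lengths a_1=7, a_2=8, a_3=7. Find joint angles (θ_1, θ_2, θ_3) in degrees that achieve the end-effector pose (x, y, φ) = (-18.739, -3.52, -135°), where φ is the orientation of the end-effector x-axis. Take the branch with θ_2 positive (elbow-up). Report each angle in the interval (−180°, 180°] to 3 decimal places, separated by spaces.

149.995 45.006 29.999

wrist centre = target − a_3·(cos φ, sin φ) = (-13.7893, 1.4297)
cos θ_2 = (192.1877−7²−8²)/(2·7·8) = 0.7070; θ_2 = 45.0060° (elbow-up)
β = atan2(1.4297,-13.7893) = 174.0804°; ψ = atan2(5.6574,12.6563) = 24.0850°
θ_1 = β − ψ = 149.9954°
θ_3 = φ − θ_1 − θ_2 = 29.9986° (wrapped to (-180°,180°])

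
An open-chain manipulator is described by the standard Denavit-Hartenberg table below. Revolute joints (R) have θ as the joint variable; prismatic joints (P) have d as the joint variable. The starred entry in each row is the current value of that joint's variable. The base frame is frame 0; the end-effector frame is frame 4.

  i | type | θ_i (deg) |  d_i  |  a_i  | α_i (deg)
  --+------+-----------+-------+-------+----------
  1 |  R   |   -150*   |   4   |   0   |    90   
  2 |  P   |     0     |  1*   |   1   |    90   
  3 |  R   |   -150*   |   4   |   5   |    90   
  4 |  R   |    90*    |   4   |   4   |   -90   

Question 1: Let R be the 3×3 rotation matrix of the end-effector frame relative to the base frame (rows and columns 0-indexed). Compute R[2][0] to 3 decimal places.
-1.000

End-effector x-axis (col 0 of R) = (0.0000,0.0000,-1.0000)
R[2][0] = -1.0000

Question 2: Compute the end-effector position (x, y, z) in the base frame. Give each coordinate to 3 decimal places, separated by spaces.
3.634 4.366 -4.000

after link 1: o_1 = (0.0000, 0.0000, 4.0000)
after link 2: o_2 = (-1.3660, 0.3660, 4.0000)
after link 3: o_3 = (3.6340, 0.3660, -0.0000)
after link 4: o_4 = (3.6340, 4.3660, -4.0000)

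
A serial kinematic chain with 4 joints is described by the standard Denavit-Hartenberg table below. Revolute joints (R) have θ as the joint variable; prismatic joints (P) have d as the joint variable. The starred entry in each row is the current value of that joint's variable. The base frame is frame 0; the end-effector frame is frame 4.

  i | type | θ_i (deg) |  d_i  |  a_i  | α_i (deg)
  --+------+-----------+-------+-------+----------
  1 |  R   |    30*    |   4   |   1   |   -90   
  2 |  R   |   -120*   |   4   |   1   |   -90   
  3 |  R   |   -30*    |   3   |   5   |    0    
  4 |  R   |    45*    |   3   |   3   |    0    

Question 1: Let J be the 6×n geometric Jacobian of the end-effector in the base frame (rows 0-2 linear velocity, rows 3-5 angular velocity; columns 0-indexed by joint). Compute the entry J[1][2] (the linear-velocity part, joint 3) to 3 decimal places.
-6.690

axis z_2 = (0.7500,0.4330,0.5000); lever o_n−o_2 = (0.5085,2.2837,9.2595)
cross product → J_v[:, 2] = (2.8676,-6.6904,1.4926)
J_ω[:, 2] = z_2
entry J[1][2] = -6.6904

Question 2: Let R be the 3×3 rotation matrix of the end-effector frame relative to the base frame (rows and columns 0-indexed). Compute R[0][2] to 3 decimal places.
End-effector z-axis (col 2 of R) = (0.7500,0.4330,0.5000)
R[0][2] = 0.7500

0.750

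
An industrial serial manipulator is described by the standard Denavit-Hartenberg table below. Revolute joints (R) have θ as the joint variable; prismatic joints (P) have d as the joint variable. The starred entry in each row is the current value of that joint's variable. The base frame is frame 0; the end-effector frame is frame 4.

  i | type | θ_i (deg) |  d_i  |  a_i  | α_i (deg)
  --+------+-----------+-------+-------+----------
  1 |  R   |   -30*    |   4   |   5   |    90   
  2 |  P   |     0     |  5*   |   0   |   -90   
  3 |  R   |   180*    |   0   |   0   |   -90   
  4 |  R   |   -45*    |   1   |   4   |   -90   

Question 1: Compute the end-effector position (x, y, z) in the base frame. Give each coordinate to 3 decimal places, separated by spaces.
after link 1: o_1 = (4.3301, -2.5000, 4.0000)
after link 2: o_2 = (1.8301, -6.8301, 4.0000)
after link 3: o_3 = (1.8301, -6.8301, 4.0000)
after link 4: o_4 = (-1.1194, -6.2819, 6.8284)

-1.119 -6.282 6.828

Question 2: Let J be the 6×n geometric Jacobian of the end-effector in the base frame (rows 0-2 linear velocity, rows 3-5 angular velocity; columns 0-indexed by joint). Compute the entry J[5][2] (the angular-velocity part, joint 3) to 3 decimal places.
axis z_2 = (0.0000,0.0000,1.0000); lever o_n−o_2 = (-2.9495,0.5482,2.8284)
cross product → J_v[:, 2] = (-0.5482,-2.9495,0.0000)
J_ω[:, 2] = z_2
entry J[5][2] = 1.0000

1.000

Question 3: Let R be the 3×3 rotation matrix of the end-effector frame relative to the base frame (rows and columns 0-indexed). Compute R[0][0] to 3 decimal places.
-0.612

End-effector x-axis (col 0 of R) = (-0.6124,0.3536,0.7071)
R[0][0] = -0.6124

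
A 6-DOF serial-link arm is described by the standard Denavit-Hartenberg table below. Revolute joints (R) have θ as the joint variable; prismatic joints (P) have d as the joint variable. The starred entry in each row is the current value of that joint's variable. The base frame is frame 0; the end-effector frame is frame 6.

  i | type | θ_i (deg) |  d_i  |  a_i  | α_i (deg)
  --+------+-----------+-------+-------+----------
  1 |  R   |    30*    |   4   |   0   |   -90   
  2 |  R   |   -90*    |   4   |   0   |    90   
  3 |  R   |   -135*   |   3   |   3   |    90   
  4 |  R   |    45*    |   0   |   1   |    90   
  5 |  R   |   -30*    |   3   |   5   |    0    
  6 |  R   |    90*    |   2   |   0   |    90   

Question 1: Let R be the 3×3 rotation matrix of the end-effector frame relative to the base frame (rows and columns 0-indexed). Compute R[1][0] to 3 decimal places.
End-effector x-axis (col 0 of R) = (-0.4874,0.1370,-0.8624)
R[1][0] = 0.1370

0.137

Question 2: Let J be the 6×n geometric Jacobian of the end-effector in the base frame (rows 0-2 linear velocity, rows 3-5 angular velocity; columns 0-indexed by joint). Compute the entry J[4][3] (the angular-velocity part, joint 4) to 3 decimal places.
axis z_3 = (-0.3536,0.6124,-0.7071); lever o_n−o_3 = (3.2643,-6.1207,-3.3973)
cross product → J_v[:, 3] = (-6.4084,-3.5093,0.1651)
J_ω[:, 3] = z_3
entry J[4][3] = 0.6124

0.612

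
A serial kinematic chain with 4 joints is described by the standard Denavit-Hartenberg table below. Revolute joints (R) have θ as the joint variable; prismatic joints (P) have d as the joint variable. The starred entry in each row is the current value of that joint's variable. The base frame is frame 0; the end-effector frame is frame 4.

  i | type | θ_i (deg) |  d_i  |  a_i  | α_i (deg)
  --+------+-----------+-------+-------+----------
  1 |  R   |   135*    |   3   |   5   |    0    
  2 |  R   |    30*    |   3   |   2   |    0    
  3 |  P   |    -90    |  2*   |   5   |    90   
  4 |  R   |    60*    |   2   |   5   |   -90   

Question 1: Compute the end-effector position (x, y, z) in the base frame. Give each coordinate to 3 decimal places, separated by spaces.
-1.594 10.780 12.330

after link 1: o_1 = (-3.5355, 3.5355, 3.0000)
after link 2: o_2 = (-5.4674, 4.0532, 6.0000)
after link 3: o_3 = (-4.1733, 8.8828, 8.0000)
after link 4: o_4 = (-1.5944, 10.7800, 12.3301)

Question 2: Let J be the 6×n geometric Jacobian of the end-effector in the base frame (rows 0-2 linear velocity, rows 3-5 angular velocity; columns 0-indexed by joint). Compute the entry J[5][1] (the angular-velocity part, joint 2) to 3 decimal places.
axis z_1 = (0.0000,0.0000,1.0000); lever o_n−o_1 = (1.9411,7.2444,9.3301)
cross product → J_v[:, 1] = (-7.2444,1.9411,0.0000)
J_ω[:, 1] = z_1
entry J[5][1] = 1.0000

1.000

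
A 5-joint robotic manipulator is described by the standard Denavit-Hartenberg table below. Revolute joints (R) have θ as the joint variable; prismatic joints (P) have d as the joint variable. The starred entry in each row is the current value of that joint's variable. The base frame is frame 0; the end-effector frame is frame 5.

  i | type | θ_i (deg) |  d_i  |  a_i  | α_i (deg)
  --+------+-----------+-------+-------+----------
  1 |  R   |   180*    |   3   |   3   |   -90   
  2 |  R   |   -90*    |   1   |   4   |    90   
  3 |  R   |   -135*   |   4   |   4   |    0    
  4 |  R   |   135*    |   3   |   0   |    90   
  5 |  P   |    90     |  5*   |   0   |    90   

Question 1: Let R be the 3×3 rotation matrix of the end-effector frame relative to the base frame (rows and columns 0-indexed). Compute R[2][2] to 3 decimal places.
1.000

End-effector z-axis (col 2 of R) = (-0.0000,0.0000,1.0000)
R[2][2] = 1.0000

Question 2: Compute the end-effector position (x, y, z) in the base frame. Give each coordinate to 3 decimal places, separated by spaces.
4.000 6.828 4.172

after link 1: o_1 = (-3.0000, 0.0000, 3.0000)
after link 2: o_2 = (-3.0000, -1.0000, 7.0000)
after link 3: o_3 = (1.0000, 1.8284, 4.1716)
after link 4: o_4 = (4.0000, 1.8284, 4.1716)
after link 5: o_5 = (4.0000, 6.8284, 4.1716)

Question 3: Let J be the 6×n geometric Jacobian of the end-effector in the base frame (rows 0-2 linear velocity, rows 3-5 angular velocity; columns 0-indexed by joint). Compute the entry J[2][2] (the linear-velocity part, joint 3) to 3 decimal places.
7.828

axis z_2 = (1.0000,-0.0000,0.0000); lever o_n−o_2 = (7.0000,7.8284,-2.8284)
cross product → J_v[:, 2] = (0.0000,2.8284,7.8284)
J_ω[:, 2] = z_2
entry J[2][2] = 7.8284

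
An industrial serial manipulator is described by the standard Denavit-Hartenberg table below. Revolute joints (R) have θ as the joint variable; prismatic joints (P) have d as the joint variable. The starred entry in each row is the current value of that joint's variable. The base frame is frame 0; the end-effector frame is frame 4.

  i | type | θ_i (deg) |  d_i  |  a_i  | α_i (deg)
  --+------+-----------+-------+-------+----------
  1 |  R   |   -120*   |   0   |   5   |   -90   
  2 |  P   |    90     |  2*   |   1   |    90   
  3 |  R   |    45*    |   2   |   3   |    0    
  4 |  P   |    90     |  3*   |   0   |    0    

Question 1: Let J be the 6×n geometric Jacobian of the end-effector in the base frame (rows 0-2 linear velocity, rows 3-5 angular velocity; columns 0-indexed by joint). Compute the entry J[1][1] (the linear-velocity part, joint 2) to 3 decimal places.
-0.500

prismatic axis z_1 = (0.8660,-0.5000,0.0000)
J_v[:, 1] = z_1; J_ω[:, 1] = (0,0,0)
entry J[1][1] = -0.5000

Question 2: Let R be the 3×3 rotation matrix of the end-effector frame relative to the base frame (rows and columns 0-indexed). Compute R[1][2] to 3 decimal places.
End-effector z-axis (col 2 of R) = (-0.5000,-0.8660,0.0000)
R[1][2] = -0.8660

-0.866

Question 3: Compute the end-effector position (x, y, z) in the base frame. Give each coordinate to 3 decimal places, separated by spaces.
-1.431 -10.721 -3.121

after link 1: o_1 = (-2.5000, -4.3301, 0.0000)
after link 2: o_2 = (-0.7679, -5.3301, -1.0000)
after link 3: o_3 = (0.0692, -8.1228, -3.1213)
after link 4: o_4 = (-1.4308, -10.7209, -3.1213)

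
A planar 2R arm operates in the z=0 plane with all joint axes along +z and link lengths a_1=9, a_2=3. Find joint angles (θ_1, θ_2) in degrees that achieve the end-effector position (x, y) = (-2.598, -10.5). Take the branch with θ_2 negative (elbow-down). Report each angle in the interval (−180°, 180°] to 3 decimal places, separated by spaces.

cos θ_2 = (116.9996−9²−3²)/(2·9·3) = 0.5000; θ_2 = -60.0005° (elbow-down)
β = atan2(-10.5000,-2.5980) = -103.8975°; ψ = atan2(-2.5981,10.5000) = -13.8980°
θ_1 = β − ψ = -89.9995°

-90.000 -60.000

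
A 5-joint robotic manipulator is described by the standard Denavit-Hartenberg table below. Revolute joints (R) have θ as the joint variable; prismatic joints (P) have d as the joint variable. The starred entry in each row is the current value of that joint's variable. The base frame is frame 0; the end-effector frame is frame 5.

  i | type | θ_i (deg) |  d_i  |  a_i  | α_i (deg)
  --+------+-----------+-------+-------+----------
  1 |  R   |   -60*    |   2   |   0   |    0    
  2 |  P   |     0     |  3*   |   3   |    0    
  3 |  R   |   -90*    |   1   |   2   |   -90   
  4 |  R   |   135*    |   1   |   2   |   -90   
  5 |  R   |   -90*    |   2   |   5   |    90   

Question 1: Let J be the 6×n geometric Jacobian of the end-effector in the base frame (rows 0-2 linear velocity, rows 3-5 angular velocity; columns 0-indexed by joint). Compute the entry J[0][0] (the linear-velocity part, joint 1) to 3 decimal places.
axis z_0 = ẑ; lever o_n−o_0 = (5.2174,-7.3800,6.0000)
cross product → J_v[:, 0] = (7.3800,5.2174,-0.0000)
J_ω[:, 0] = z_0
entry J[0][0] = 7.3800

7.380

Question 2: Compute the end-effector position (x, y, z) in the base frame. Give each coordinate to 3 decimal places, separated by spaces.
5.217 -7.380 6.000

after link 1: o_1 = (0.0000, 0.0000, 2.0000)
after link 2: o_2 = (1.5000, -2.5981, 5.0000)
after link 3: o_3 = (-0.2321, -3.5981, 6.0000)
after link 4: o_4 = (1.4927, -3.7570, 4.5858)
after link 5: o_5 = (5.2174, -7.3800, 6.0000)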